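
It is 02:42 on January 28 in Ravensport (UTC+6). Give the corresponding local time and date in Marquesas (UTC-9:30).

Marquesas is 15:30 behind Ravensport.
Shift by the zone difference: 02:42 − 15:30 = 11:12 on Jan 27 in Marquesas.

11:12 on January 27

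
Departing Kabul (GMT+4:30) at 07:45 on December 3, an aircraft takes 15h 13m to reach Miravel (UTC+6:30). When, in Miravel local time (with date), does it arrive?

Convert departure to UTC: 07:45 − 4:30 = 03:15 UTC on Dec 3.
Add 15 hours and 13 minutes travel time → 18:28 UTC.
Miravel is UTC+6:30, so local arrival = 18:28 + 6:30 = 00:58 on Dec 4.

00:58 on December 4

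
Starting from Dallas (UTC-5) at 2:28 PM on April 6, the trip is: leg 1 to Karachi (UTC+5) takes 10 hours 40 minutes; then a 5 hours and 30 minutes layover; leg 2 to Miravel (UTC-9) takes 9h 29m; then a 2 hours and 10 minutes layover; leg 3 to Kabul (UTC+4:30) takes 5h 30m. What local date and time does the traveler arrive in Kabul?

Convert departure to UTC: 2:28 PM + 5:00 = 7:28 PM UTC on Apr 6.
Add 10 hours and 40 minutes leg 1 → 6:08 AM UTC (Apr 7).
Add 5 hours 30 minutes layover in Karachi → 11:38 AM UTC.
Add 9 hours 29 minutes leg 2 → 9:07 PM UTC.
Add 2 hours 10 minutes layover in Miravel → 11:17 PM UTC.
Add 5 hours 30 minutes leg 3 → 4:47 AM UTC (Apr 8).
Kabul is UTC+4:30, so local arrival = 4:47 AM + 4:30 = 9:17 AM on Apr 8.

9:17 AM on Apr 8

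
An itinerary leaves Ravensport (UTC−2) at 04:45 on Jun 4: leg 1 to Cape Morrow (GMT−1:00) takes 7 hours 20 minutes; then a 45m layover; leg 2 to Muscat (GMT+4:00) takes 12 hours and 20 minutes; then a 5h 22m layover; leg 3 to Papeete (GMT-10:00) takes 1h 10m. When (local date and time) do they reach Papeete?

23:42 on June 4

Convert departure to UTC: 04:45 + 2:00 = 06:45 UTC on Jun 4.
Add 7 hours and 20 minutes leg 1 → 14:05 UTC.
Add 45 minutes layover in Cape Morrow → 14:50 UTC.
Add 12 hours 20 minutes leg 2 → 03:10 UTC (Jun 5).
Add 5 hours 22 minutes layover in Muscat → 08:32 UTC.
Add 1 hour and 10 minutes leg 3 → 09:42 UTC.
Papeete is UTC−10:00, so local arrival = 09:42 − 10:00 = 23:42 on Jun 4.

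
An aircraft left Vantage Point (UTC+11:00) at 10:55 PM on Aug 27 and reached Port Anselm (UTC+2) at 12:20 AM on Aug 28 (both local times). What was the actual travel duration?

10 hours 25 minutes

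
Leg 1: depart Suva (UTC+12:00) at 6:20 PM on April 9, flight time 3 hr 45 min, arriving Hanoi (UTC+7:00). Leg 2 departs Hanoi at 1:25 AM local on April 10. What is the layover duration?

8 hours 20 minutes

Convert departure to UTC: 6:20 PM − 12:00 = 6:20 AM UTC on Apr 9.
Add 3 hours 45 minutes flight time → 10:05 AM UTC.
Hanoi is UTC+7:00, so local arrival = 10:05 AM + 7:00 = 5:05 PM on Apr 9.
Layover = 1:25 AM − 5:05 PM (+1 day) = 8 hours 20 minutes.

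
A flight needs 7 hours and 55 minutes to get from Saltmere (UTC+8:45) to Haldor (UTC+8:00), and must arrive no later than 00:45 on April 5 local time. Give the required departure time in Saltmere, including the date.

Target arrival in UTC: 00:45 − 8:00 = 16:45 on Apr 4.
Subtract 7 hours and 55 minutes → departure 08:50 UTC on Apr 4.
Saltmere is UTC+8:45: 08:50 + 8:45 = 17:35 on Apr 4.

17:35 on April 4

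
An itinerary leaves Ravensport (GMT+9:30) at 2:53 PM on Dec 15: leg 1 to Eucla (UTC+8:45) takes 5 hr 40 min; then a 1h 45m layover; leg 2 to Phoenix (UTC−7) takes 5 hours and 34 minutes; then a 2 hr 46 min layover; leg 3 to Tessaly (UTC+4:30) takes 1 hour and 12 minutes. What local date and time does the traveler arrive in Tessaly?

Convert departure to UTC: 2:53 PM − 9:30 = 5:23 AM UTC on Dec 15.
Add 5 hours and 40 minutes leg 1 → 11:03 AM UTC.
Add 1 hour and 45 minutes layover in Eucla → 12:48 PM UTC.
Add 5 hours and 34 minutes leg 2 → 6:22 PM UTC.
Add 2 hours 46 minutes layover in Phoenix → 9:08 PM UTC.
Add 1 hour 12 minutes leg 3 → 10:20 PM UTC.
Tessaly is UTC+4:30, so local arrival = 10:20 PM + 4:30 = 2:50 AM on Dec 16.

2:50 AM on December 16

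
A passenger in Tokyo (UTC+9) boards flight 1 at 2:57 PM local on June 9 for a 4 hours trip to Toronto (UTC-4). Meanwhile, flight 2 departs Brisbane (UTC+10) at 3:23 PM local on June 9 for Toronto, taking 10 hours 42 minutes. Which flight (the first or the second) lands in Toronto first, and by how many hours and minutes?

Flight 1 in UTC: 2:57 PM − 9:00 = 5:57 AM on Jun 9.
+4 hours → arrive 9:57 AM UTC on Jun 9.
Flight 2 in UTC: 3:23 PM − 10:00 = 5:23 AM on Jun 9.
+10 hours and 42 minutes → arrive 4:05 PM UTC on Jun 9.
Flight 1 lands earlier by 6 hours 8 minutes.

the first, by 6 hours 8 minutes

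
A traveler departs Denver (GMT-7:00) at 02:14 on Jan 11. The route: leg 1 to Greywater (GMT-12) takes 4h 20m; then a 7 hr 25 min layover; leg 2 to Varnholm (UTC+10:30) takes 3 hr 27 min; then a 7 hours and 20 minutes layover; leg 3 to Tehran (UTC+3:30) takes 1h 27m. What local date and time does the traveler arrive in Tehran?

12:43 on January 12

Convert departure to UTC: 02:14 + 7:00 = 09:14 UTC on Jan 11.
Add 4 hours and 20 minutes leg 1 → 13:34 UTC.
Add 7 hours 25 minutes layover in Greywater → 20:59 UTC.
Add 3 hours 27 minutes leg 2 → 00:26 UTC (Jan 12).
Add 7 hours 20 minutes layover in Varnholm → 07:46 UTC.
Add 1 hour 27 minutes leg 3 → 09:13 UTC.
Tehran is UTC+3:30, so local arrival = 09:13 + 3:30 = 12:43 on Jan 12.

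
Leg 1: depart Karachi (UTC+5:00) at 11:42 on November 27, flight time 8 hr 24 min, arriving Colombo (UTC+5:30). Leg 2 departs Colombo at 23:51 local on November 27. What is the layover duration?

3 hours 15 minutes

Convert departure to UTC: 11:42 − 5:00 = 06:42 UTC on Nov 27.
Add 8 hours 24 minutes flight time → 15:06 UTC.
Colombo is UTC+5:30, so local arrival = 15:06 + 5:30 = 20:36 on Nov 27.
Layover = 23:51 − 20:36 = 3 hours 15 minutes.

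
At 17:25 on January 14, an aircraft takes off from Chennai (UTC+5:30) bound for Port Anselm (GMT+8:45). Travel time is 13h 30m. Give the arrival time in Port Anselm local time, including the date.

10:10 on Jan 15

Convert departure to UTC: 17:25 − 5:30 = 11:55 UTC on Jan 14.
Add 13 hours 30 minutes travel time → 01:25 UTC (Jan 15).
Port Anselm is UTC+8:45, so local arrival = 01:25 + 8:45 = 10:10 on Jan 15.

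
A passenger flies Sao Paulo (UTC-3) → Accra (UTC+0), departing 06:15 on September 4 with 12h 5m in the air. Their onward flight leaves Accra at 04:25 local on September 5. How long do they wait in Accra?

Convert departure to UTC: 06:15 + 3:00 = 09:15 UTC on Sep 4.
Add 12 hours and 5 minutes flight time → 21:20 UTC.
Accra is UTC+0, so local arrival is the same: 21:20 on Sep 4.
Layover = 04:25 − 21:20 (+1 day) = 7 hours 5 minutes.

7 hours 5 minutes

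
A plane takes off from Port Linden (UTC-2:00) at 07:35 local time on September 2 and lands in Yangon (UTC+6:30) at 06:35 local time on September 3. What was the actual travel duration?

Yangon is 8:30 ahead of Port Linden.
Clock-face elapsed time (ignoring zones) is 23 hours.
Actual elapsed = 23 hours − 8:30 = 14 hours 30 minutes.

14 hours 30 minutes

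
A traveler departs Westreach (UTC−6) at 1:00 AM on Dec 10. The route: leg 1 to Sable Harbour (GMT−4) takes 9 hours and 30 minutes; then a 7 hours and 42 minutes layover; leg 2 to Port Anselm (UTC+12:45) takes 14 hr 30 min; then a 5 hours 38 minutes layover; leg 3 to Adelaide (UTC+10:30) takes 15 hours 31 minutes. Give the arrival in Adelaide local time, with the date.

Convert departure to UTC: 1:00 AM + 6:00 = 7:00 AM UTC on Dec 10.
Add 9 hours 30 minutes leg 1 → 4:30 PM UTC.
Add 7 hours and 42 minutes layover in Sable Harbour → 12:12 AM UTC (Dec 11).
Add 14 hours 30 minutes leg 2 → 2:42 PM UTC.
Add 5 hours 38 minutes layover in Port Anselm → 8:20 PM UTC.
Add 15 hours and 31 minutes leg 3 → 11:51 AM UTC (Dec 12).
Adelaide is UTC+10:30, so local arrival = 11:51 AM + 10:30 = 10:21 PM on Dec 12.

10:21 PM on December 12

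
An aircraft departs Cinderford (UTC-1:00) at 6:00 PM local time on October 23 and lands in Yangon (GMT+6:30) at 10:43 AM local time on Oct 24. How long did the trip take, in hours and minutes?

9 hours 13 minutes

Yangon is 7:30 ahead of Cinderford.
Clock-face elapsed time (ignoring zones) is 16 hours 43 minutes.
Actual elapsed = 16 hours 43 minutes − 7:30 = 9 hours 13 minutes.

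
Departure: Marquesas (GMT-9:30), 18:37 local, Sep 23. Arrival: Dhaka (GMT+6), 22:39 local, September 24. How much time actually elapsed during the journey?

Dhaka is 15:30 ahead of Marquesas.
Clock-face elapsed time (ignoring zones) is 28 hours 2 minutes.
Actual elapsed = 28 hours 2 minutes − 15:30 = 12 hours 32 minutes.

12 hours 32 minutes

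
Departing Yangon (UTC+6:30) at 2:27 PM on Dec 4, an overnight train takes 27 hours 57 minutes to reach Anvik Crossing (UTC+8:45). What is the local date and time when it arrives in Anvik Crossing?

8:39 PM on December 5

Convert departure to UTC: 2:27 PM − 6:30 = 7:57 AM UTC on Dec 4.
Add 27 hours 57 minutes travel time → 11:54 AM UTC (Dec 5).
Anvik Crossing is UTC+8:45, so local arrival = 11:54 AM + 8:45 = 8:39 PM on Dec 5.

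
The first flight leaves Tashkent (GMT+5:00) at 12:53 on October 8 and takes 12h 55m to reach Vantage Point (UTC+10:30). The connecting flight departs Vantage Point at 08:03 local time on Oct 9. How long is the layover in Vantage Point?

Convert departure to UTC: 12:53 − 5:00 = 07:53 UTC on Oct 8.
Add 12 hours and 55 minutes flight time → 20:48 UTC.
Vantage Point is UTC+10:30, so local arrival = 20:48 + 10:30 = 07:18 on Oct 9.
Layover = 08:03 − 07:18 = 45 minutes.

45 minutes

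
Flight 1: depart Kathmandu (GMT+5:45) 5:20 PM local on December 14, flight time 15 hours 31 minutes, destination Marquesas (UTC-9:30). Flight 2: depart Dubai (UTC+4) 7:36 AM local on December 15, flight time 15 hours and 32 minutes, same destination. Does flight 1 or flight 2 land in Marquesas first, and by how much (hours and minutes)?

the first, by 16 hours 2 minutes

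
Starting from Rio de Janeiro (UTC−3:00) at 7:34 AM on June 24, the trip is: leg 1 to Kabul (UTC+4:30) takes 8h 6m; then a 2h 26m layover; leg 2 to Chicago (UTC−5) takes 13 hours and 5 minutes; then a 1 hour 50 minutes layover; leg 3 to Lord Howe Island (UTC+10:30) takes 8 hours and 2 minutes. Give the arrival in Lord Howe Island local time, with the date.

6:33 AM on June 26

Convert departure to UTC: 7:34 AM + 3:00 = 10:34 AM UTC on Jun 24.
Add 8 hours 6 minutes leg 1 → 6:40 PM UTC.
Add 2 hours and 26 minutes layover in Kabul → 9:06 PM UTC.
Add 13 hours 5 minutes leg 2 → 10:11 AM UTC (Jun 25).
Add 1 hour and 50 minutes layover in Chicago → 12:01 PM UTC.
Add 8 hours 2 minutes leg 3 → 8:03 PM UTC.
Lord Howe Island is UTC+10:30, so local arrival = 8:03 PM + 10:30 = 6:33 AM on Jun 26.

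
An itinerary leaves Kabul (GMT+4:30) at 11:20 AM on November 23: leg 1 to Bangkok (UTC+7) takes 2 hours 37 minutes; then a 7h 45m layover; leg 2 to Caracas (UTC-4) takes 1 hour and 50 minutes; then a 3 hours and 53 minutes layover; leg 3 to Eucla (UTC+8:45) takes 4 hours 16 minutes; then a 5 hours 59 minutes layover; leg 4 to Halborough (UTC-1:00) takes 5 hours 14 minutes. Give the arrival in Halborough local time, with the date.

Convert departure to UTC: 11:20 AM − 4:30 = 6:50 AM UTC on Nov 23.
Add 2 hours 37 minutes leg 1 → 9:27 AM UTC.
Add 7 hours 45 minutes layover in Bangkok → 5:12 PM UTC.
Add 1 hour 50 minutes leg 2 → 7:02 PM UTC.
Add 3 hours 53 minutes layover in Caracas → 10:55 PM UTC.
Add 4 hours and 16 minutes leg 3 → 3:11 AM UTC (Nov 24).
Add 5 hours 59 minutes layover in Eucla → 9:10 AM UTC.
Add 5 hours and 14 minutes leg 4 → 2:24 PM UTC.
Halborough is UTC−1:00, so local arrival = 2:24 PM − 1:00 = 1:24 PM on Nov 24.

1:24 PM on November 24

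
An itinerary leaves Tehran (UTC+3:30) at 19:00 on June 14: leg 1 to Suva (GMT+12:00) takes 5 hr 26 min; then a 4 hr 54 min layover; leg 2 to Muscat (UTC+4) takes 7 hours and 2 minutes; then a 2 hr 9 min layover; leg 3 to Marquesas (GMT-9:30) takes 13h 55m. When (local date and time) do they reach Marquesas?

Convert departure to UTC: 19:00 − 3:30 = 15:30 UTC on Jun 14.
Add 5 hours and 26 minutes leg 1 → 20:56 UTC.
Add 4 hours 54 minutes layover in Suva → 01:50 UTC (Jun 15).
Add 7 hours 2 minutes leg 2 → 08:52 UTC.
Add 2 hours 9 minutes layover in Muscat → 11:01 UTC.
Add 13 hours and 55 minutes leg 3 → 00:56 UTC (Jun 16).
Marquesas is UTC−9:30, so local arrival = 00:56 − 9:30 = 15:26 on Jun 15.

15:26 on Jun 15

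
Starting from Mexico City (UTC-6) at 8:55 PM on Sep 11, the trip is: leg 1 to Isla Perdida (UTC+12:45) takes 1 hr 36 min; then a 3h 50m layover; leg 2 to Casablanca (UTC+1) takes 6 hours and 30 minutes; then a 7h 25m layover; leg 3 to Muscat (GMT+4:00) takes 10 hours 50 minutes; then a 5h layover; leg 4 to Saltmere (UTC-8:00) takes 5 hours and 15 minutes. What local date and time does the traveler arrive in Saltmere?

11:21 AM on September 13

Convert departure to UTC: 8:55 PM + 6:00 = 2:55 AM UTC on Sep 12.
Add 1 hour 36 minutes leg 1 → 4:31 AM UTC.
Add 3 hours and 50 minutes layover in Isla Perdida → 8:21 AM UTC.
Add 6 hours 30 minutes leg 2 → 2:51 PM UTC.
Add 7 hours and 25 minutes layover in Casablanca → 10:16 PM UTC.
Add 10 hours and 50 minutes leg 3 → 9:06 AM UTC (Sep 13).
Add 5 hours layover in Muscat → 2:06 PM UTC.
Add 5 hours 15 minutes leg 4 → 7:21 PM UTC.
Saltmere is UTC−8:00, so local arrival = 7:21 PM − 8:00 = 11:21 AM on Sep 13.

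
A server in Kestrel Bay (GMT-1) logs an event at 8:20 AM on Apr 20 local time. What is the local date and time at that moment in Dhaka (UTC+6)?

3:20 PM on April 20

In UTC: 8:20 AM + 1:00 = 9:20 AM on Apr 20.
Dhaka is UTC+6:00: 9:20 AM + 6:00 = 3:20 PM on Apr 20.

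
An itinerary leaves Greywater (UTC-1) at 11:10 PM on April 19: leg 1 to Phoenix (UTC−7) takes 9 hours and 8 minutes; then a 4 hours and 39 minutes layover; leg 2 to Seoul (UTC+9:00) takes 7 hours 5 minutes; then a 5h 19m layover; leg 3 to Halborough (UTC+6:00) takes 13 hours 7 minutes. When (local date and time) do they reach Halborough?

9:28 PM on April 21

Convert departure to UTC: 11:10 PM + 1:00 = 12:10 AM UTC on Apr 20.
Add 9 hours and 8 minutes leg 1 → 9:18 AM UTC.
Add 4 hours and 39 minutes layover in Phoenix → 1:57 PM UTC.
Add 7 hours 5 minutes leg 2 → 9:02 PM UTC.
Add 5 hours and 19 minutes layover in Seoul → 2:21 AM UTC (Apr 21).
Add 13 hours 7 minutes leg 3 → 3:28 PM UTC.
Halborough is UTC+6:00, so local arrival = 3:28 PM + 6:00 = 9:28 PM on Apr 21.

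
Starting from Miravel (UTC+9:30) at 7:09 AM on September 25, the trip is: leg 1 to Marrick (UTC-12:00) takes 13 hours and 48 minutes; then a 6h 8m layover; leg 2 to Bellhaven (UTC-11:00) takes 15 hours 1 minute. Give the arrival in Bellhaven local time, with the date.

Convert departure to UTC: 7:09 AM − 9:30 = 9:39 PM UTC on Sep 24.
Add 13 hours and 48 minutes leg 1 → 11:27 AM UTC (Sep 25).
Add 6 hours 8 minutes layover in Marrick → 5:35 PM UTC.
Add 15 hours 1 minute leg 2 → 8:36 AM UTC (Sep 26).
Bellhaven is UTC−11:00, so local arrival = 8:36 AM − 11:00 = 9:36 PM on Sep 25.

9:36 PM on September 25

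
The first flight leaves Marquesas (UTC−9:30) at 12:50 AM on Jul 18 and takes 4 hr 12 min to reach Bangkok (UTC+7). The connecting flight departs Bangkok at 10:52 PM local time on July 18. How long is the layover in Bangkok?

1 hour 20 minutes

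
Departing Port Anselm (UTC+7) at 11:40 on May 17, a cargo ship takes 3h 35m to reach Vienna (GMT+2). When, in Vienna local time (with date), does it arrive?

10:15 on May 17

Convert departure to UTC: 11:40 − 7:00 = 04:40 UTC on May 17.
Add 3 hours and 35 minutes travel time → 08:15 UTC.
Vienna is UTC+2:00, so local arrival = 08:15 + 2:00 = 10:15 on May 17.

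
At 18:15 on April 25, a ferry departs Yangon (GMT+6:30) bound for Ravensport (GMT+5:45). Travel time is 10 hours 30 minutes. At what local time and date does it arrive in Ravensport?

Convert departure to UTC: 18:15 − 6:30 = 11:45 UTC on Apr 25.
Add 10 hours and 30 minutes travel time → 22:15 UTC.
Ravensport is UTC+5:45, so local arrival = 22:15 + 5:45 = 04:00 on Apr 26.

04:00 on Apr 26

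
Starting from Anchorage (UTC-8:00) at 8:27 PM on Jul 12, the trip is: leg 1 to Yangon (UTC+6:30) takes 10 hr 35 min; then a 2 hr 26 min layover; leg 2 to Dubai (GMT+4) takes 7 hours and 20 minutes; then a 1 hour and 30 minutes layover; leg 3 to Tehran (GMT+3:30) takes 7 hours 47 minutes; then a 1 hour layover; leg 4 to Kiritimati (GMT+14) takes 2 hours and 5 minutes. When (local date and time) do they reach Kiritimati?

3:10 AM on July 15

Convert departure to UTC: 8:27 PM + 8:00 = 4:27 AM UTC on Jul 13.
Add 10 hours 35 minutes leg 1 → 3:02 PM UTC.
Add 2 hours and 26 minutes layover in Yangon → 5:28 PM UTC.
Add 7 hours and 20 minutes leg 2 → 12:48 AM UTC (Jul 14).
Add 1 hour and 30 minutes layover in Dubai → 2:18 AM UTC.
Add 7 hours and 47 minutes leg 3 → 10:05 AM UTC.
Add 1 hour layover in Tehran → 11:05 AM UTC.
Add 2 hours and 5 minutes leg 4 → 1:10 PM UTC.
Kiritimati is UTC+14:00, so local arrival = 1:10 PM + 14:00 = 3:10 AM on Jul 15.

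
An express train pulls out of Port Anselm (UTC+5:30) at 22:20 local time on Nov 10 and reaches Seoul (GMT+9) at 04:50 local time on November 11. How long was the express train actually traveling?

Seoul is 3:30 ahead of Port Anselm.
Clock-face elapsed time (ignoring zones) is 6 hours 30 minutes.
Actual elapsed = 6 hours 30 minutes − 3:30 = 3 hours.

3 hours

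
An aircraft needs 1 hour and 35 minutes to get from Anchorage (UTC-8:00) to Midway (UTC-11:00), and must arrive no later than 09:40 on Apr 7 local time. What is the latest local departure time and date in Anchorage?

Target arrival in UTC: 09:40 + 11:00 = 20:40 on Apr 7.
Subtract 1 hour 35 minutes → departure 19:05 UTC on Apr 7.
Anchorage is UTC−8:00: 19:05 − 8:00 = 11:05 on Apr 7.

11:05 on Apr 7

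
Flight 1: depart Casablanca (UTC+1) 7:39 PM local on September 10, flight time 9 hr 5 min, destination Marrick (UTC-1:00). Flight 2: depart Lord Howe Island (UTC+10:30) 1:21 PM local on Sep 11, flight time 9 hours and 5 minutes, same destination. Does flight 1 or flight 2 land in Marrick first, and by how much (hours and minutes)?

the first, by 8 hours 12 minutes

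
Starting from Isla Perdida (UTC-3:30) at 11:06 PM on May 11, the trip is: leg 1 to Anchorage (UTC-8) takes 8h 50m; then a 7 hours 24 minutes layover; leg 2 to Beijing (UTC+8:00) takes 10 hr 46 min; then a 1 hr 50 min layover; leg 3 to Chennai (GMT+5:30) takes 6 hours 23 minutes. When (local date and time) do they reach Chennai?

Convert departure to UTC: 11:06 PM + 3:30 = 2:36 AM UTC on May 12.
Add 8 hours and 50 minutes leg 1 → 11:26 AM UTC.
Add 7 hours and 24 minutes layover in Anchorage → 6:50 PM UTC.
Add 10 hours 46 minutes leg 2 → 5:36 AM UTC (May 13).
Add 1 hour and 50 minutes layover in Beijing → 7:26 AM UTC.
Add 6 hours 23 minutes leg 3 → 1:49 PM UTC.
Chennai is UTC+5:30, so local arrival = 1:49 PM + 5:30 = 7:19 PM on May 13.

7:19 PM on May 13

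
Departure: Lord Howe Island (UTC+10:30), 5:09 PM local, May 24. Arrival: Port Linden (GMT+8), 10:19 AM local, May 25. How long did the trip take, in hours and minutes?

Departure in UTC: 5:09 PM − 10:30 = 6:39 AM on May 24.
Arrival in UTC: 10:19 AM − 8:00 = 2:19 AM on May 25.
Elapsed = 2:19 AM − 6:39 AM (+1 day) = 19 hours 40 minutes.

19 hours 40 minutes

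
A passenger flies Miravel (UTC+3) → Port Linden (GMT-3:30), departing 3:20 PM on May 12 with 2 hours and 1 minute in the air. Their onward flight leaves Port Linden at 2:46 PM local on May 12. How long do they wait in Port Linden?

3 hours 55 minutes

Convert departure to UTC: 3:20 PM − 3:00 = 12:20 PM UTC on May 12.
Add 2 hours 1 minute flight time → 2:21 PM UTC.
Port Linden is UTC−3:30, so local arrival = 2:21 PM − 3:30 = 10:51 AM on May 12.
Layover = 2:46 PM − 10:51 AM = 3 hours 55 minutes.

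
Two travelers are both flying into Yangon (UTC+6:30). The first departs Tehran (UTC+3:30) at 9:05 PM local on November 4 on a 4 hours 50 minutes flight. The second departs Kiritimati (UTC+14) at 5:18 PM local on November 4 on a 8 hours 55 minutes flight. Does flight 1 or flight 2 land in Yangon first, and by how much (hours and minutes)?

Flight 1 in UTC: 9:05 PM − 3:30 = 5:35 PM on Nov 4.
+4 hours 50 minutes → arrive 10:25 PM UTC on Nov 4.
Flight 2 in UTC: 5:18 PM − 14:00 = 3:18 AM on Nov 4.
+8 hours 55 minutes → arrive 12:13 PM UTC on Nov 4.
Flight 2 lands earlier by 10 hours 12 minutes.

the second, by 10 hours 12 minutes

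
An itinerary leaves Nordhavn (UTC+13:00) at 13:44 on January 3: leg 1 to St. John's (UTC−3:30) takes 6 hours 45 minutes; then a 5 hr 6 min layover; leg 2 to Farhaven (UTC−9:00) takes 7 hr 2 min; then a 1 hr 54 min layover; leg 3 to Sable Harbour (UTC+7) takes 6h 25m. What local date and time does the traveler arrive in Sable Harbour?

Convert departure to UTC: 13:44 − 13:00 = 00:44 UTC on Jan 3.
Add 6 hours and 45 minutes leg 1 → 07:29 UTC.
Add 5 hours 6 minutes layover in St. John's → 12:35 UTC.
Add 7 hours and 2 minutes leg 2 → 19:37 UTC.
Add 1 hour and 54 minutes layover in Farhaven → 21:31 UTC.
Add 6 hours and 25 minutes leg 3 → 03:56 UTC (Jan 4).
Sable Harbour is UTC+7:00, so local arrival = 03:56 + 7:00 = 10:56 on Jan 4.

10:56 on January 4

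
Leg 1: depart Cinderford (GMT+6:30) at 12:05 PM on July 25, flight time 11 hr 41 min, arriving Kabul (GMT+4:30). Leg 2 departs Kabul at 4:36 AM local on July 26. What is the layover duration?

Convert departure to UTC: 12:05 PM − 6:30 = 5:35 AM UTC on Jul 25.
Add 11 hours 41 minutes flight time → 5:16 PM UTC.
Kabul is UTC+4:30, so local arrival = 5:16 PM + 4:30 = 9:46 PM on Jul 25.
Layover = 4:36 AM − 9:46 PM (+1 day) = 6 hours 50 minutes.

6 hours 50 minutes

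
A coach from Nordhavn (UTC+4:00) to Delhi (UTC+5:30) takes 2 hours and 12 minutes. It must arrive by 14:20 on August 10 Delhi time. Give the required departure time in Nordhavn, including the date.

10:38 on August 10

Target arrival in UTC: 14:20 − 5:30 = 08:50 on Aug 10.
Subtract 2 hours and 12 minutes → departure 06:38 UTC on Aug 10.
Nordhavn is UTC+4:00: 06:38 + 4:00 = 10:38 on Aug 10.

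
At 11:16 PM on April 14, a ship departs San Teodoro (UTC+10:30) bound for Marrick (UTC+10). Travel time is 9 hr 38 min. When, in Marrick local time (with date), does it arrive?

8:24 AM on Apr 15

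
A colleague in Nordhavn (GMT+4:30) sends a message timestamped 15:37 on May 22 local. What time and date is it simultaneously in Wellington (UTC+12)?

Wellington is 7:30 ahead of Nordhavn.
Shift by the zone difference: 15:37 + 7:30 = 23:07 on May 22 in Wellington.

23:07 on May 22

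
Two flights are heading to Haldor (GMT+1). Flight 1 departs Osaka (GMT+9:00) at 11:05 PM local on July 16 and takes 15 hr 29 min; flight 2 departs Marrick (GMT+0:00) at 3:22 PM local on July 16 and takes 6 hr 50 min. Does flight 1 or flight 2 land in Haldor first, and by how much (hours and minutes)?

Flight 1 in UTC: 11:05 PM − 9:00 = 2:05 PM on Jul 16.
+15 hours and 29 minutes → arrive 5:34 AM UTC on Jul 17.
Flight 2 departs at 3:22 PM UTC (Jul 16).
+6 hours and 50 minutes → arrive 10:12 PM UTC on Jul 16.
Flight 2 lands earlier by 7 hours 22 minutes.

the second, by 7 hours 22 minutes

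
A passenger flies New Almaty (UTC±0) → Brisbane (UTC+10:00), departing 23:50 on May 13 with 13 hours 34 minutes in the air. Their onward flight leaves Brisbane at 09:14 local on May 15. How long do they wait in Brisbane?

New Almaty is at UTC+0, so departure is already 23:50 UTC on May 13.
Add 13 hours 34 minutes flight time → 13:24 UTC (May 14).
Brisbane is UTC+10:00, so local arrival = 13:24 + 10:00 = 23:24 on May 14.
Layover = 09:14 − 23:24 (+1 day) = 9 hours 50 minutes.

9 hours 50 minutes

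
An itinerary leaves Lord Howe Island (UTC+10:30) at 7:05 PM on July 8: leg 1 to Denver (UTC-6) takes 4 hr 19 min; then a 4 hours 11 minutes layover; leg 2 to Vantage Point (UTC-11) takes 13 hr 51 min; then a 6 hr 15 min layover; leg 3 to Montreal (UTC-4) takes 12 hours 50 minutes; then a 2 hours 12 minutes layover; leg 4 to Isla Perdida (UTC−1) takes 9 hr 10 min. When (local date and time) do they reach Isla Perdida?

Convert departure to UTC: 7:05 PM − 10:30 = 8:35 AM UTC on Jul 8.
Add 4 hours and 19 minutes leg 1 → 12:54 PM UTC.
Add 4 hours 11 minutes layover in Denver → 5:05 PM UTC.
Add 13 hours 51 minutes leg 2 → 6:56 AM UTC (Jul 9).
Add 6 hours and 15 minutes layover in Vantage Point → 1:11 PM UTC.
Add 12 hours and 50 minutes leg 3 → 2:01 AM UTC (Jul 10).
Add 2 hours 12 minutes layover in Montreal → 4:13 AM UTC.
Add 9 hours and 10 minutes leg 4 → 1:23 PM UTC.
Isla Perdida is UTC−1:00, so local arrival = 1:23 PM − 1:00 = 12:23 PM on Jul 10.

12:23 PM on July 10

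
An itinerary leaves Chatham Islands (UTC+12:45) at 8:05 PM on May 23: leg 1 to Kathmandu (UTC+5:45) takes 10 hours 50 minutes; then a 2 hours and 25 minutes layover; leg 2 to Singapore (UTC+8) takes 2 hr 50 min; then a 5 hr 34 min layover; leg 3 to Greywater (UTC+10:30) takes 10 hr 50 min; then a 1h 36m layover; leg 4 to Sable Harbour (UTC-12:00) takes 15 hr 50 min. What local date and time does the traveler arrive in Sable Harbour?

9:15 PM on May 24

Convert departure to UTC: 8:05 PM − 12:45 = 7:20 AM UTC on May 23.
Add 10 hours 50 minutes leg 1 → 6:10 PM UTC.
Add 2 hours and 25 minutes layover in Kathmandu → 8:35 PM UTC.
Add 2 hours and 50 minutes leg 2 → 11:25 PM UTC.
Add 5 hours and 34 minutes layover in Singapore → 4:59 AM UTC (May 24).
Add 10 hours 50 minutes leg 3 → 3:49 PM UTC.
Add 1 hour 36 minutes layover in Greywater → 5:25 PM UTC.
Add 15 hours 50 minutes leg 4 → 9:15 AM UTC (May 25).
Sable Harbour is UTC−12:00, so local arrival = 9:15 AM − 12:00 = 9:15 PM on May 24.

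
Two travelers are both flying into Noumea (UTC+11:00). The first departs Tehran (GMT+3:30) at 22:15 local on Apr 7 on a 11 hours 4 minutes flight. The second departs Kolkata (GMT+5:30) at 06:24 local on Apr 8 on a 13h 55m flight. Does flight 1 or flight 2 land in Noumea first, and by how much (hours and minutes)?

Flight 1 in UTC: 22:15 − 3:30 = 18:45 on Apr 7.
+11 hours and 4 minutes → arrive 05:49 UTC on Apr 8.
Flight 2 in UTC: 06:24 − 5:30 = 00:54 on Apr 8.
+13 hours 55 minutes → arrive 14:49 UTC on Apr 8.
Flight 1 lands earlier by 9 hours.

the first, by 9 hours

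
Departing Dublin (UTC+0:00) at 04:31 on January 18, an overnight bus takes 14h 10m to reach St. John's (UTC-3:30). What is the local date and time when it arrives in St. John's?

Dublin is at UTC+0, so departure is already 04:31 UTC on Jan 18.
Add 14 hours and 10 minutes travel time → 18:41 UTC.
St. John's is UTC−3:30, so local arrival = 18:41 − 3:30 = 15:11 on Jan 18.

15:11 on January 18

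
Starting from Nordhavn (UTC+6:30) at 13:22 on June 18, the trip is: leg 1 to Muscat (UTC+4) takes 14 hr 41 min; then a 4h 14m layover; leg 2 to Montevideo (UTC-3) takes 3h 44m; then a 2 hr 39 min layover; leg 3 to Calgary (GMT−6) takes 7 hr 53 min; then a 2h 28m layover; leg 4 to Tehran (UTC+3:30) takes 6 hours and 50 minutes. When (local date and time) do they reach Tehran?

04:51 on June 20

Convert departure to UTC: 13:22 − 6:30 = 06:52 UTC on Jun 18.
Add 14 hours 41 minutes leg 1 → 21:33 UTC.
Add 4 hours 14 minutes layover in Muscat → 01:47 UTC (Jun 19).
Add 3 hours 44 minutes leg 2 → 05:31 UTC.
Add 2 hours 39 minutes layover in Montevideo → 08:10 UTC.
Add 7 hours 53 minutes leg 3 → 16:03 UTC.
Add 2 hours and 28 minutes layover in Calgary → 18:31 UTC.
Add 6 hours and 50 minutes leg 4 → 01:21 UTC (Jun 20).
Tehran is UTC+3:30, so local arrival = 01:21 + 3:30 = 04:51 on Jun 20.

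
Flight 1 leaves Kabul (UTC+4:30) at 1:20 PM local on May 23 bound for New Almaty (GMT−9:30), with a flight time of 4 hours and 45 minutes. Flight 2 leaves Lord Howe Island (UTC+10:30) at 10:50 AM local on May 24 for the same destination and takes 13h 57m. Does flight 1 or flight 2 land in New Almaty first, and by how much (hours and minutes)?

the first, by 24 hours 42 minutes

Flight 1 in UTC: 1:20 PM − 4:30 = 8:50 AM on May 23.
+4 hours 45 minutes → arrive 1:35 PM UTC on May 23.
Flight 2 in UTC: 10:50 AM − 10:30 = 12:20 AM on May 24.
+13 hours and 57 minutes → arrive 2:17 PM UTC on May 24.
Flight 1 lands earlier by 24 hours 42 minutes.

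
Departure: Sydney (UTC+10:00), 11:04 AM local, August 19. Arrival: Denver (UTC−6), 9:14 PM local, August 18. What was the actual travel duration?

Denver is 16:00 behind Sydney.
Clock-face elapsed time (ignoring zones) is −13 hours 50 minutes.
Actual elapsed = −13 hours 50 minutes + 16:00 = 2 hours 10 minutes.

2 hours 10 minutes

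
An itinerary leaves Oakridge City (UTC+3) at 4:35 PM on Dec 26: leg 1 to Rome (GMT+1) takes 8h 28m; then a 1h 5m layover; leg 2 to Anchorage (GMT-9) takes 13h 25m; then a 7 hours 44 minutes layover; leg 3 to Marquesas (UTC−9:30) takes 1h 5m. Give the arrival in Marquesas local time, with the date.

11:52 AM on December 27

Convert departure to UTC: 4:35 PM − 3:00 = 1:35 PM UTC on Dec 26.
Add 8 hours 28 minutes leg 1 → 10:03 PM UTC.
Add 1 hour and 5 minutes layover in Rome → 11:08 PM UTC.
Add 13 hours 25 minutes leg 2 → 12:33 PM UTC (Dec 27).
Add 7 hours 44 minutes layover in Anchorage → 8:17 PM UTC.
Add 1 hour 5 minutes leg 3 → 9:22 PM UTC.
Marquesas is UTC−9:30, so local arrival = 9:22 PM − 9:30 = 11:52 AM on Dec 27.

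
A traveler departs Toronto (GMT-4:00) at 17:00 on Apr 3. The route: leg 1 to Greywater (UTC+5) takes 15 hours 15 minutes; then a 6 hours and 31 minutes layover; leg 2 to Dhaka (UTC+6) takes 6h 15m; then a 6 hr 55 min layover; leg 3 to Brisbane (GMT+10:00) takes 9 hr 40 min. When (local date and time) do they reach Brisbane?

03:36 on April 6

Convert departure to UTC: 17:00 + 4:00 = 21:00 UTC on Apr 3.
Add 15 hours and 15 minutes leg 1 → 12:15 UTC (Apr 4).
Add 6 hours and 31 minutes layover in Greywater → 18:46 UTC.
Add 6 hours and 15 minutes leg 2 → 01:01 UTC (Apr 5).
Add 6 hours 55 minutes layover in Dhaka → 07:56 UTC.
Add 9 hours 40 minutes leg 3 → 17:36 UTC.
Brisbane is UTC+10:00, so local arrival = 17:36 + 10:00 = 03:36 on Apr 6.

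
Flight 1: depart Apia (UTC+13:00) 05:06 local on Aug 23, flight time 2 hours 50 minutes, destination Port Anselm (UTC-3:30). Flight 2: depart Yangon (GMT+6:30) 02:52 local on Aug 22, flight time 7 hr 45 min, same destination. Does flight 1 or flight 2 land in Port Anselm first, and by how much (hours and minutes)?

the second, by 14 hours 49 minutes

Flight 1 in UTC: 05:06 − 13:00 = 16:06 on Aug 22.
+2 hours 50 minutes → arrive 18:56 UTC on Aug 22.
Flight 2 in UTC: 02:52 − 6:30 = 20:22 on Aug 21.
+7 hours and 45 minutes → arrive 04:07 UTC on Aug 22.
Flight 2 lands earlier by 14 hours 49 minutes.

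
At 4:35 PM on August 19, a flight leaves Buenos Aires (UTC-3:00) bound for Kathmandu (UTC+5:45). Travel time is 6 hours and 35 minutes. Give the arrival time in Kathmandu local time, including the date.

7:55 AM on August 20

Convert departure to UTC: 4:35 PM + 3:00 = 7:35 PM UTC on Aug 19.
Add 6 hours and 35 minutes travel time → 2:10 AM UTC (Aug 20).
Kathmandu is UTC+5:45, so local arrival = 2:10 AM + 5:45 = 7:55 AM on Aug 20.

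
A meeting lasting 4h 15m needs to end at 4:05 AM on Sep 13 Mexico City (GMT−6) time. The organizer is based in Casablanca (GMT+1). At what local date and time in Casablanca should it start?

6:50 AM on September 13

Target end time in UTC: 4:05 AM + 6:00 = 10:05 AM on Sep 13.
Subtract 4 hours 15 minutes → start 5:50 AM UTC on Sep 13.
Casablanca is UTC+1:00: 5:50 AM + 1:00 = 6:50 AM on Sep 13.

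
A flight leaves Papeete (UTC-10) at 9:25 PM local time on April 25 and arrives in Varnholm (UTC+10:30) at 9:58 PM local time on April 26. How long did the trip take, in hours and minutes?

4 hours 3 minutes

Departure in UTC: 9:25 PM + 10:00 = 7:25 AM on Apr 26.
Arrival in UTC: 9:58 PM − 10:30 = 11:28 AM on Apr 26.
Elapsed = 11:28 AM − 7:25 AM = 4 hours 3 minutes.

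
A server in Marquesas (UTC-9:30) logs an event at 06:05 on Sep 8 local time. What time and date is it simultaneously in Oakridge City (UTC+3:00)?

18:35 on September 8

Oakridge City is 12:30 ahead of Marquesas.
Shift by the zone difference: 06:05 + 12:30 = 18:35 on Sep 8 in Oakridge City.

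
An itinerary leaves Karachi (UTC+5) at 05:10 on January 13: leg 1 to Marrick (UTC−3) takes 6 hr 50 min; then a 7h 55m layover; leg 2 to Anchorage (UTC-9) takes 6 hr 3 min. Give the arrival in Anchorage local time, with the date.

Convert departure to UTC: 05:10 − 5:00 = 00:10 UTC on Jan 13.
Add 6 hours and 50 minutes leg 1 → 07:00 UTC.
Add 7 hours 55 minutes layover in Marrick → 14:55 UTC.
Add 6 hours and 3 minutes leg 2 → 20:58 UTC.
Anchorage is UTC−9:00, so local arrival = 20:58 − 9:00 = 11:58 on Jan 13.

11:58 on January 13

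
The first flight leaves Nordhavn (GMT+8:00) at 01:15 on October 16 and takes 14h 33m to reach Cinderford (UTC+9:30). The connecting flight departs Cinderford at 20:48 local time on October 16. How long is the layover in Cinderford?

3 hours 30 minutes

Convert departure to UTC: 01:15 − 8:00 = 17:15 UTC on Oct 15.
Add 14 hours 33 minutes flight time → 07:48 UTC (Oct 16).
Cinderford is UTC+9:30, so local arrival = 07:48 + 9:30 = 17:18 on Oct 16.
Layover = 20:48 − 17:18 = 3 hours 30 minutes.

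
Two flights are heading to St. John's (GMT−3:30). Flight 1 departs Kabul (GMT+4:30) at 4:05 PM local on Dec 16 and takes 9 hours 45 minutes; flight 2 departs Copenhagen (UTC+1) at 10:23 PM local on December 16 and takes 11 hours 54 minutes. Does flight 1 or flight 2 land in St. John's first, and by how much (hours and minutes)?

Flight 1 in UTC: 4:05 PM − 4:30 = 11:35 AM on Dec 16.
+9 hours 45 minutes → arrive 9:20 PM UTC on Dec 16.
Flight 2 in UTC: 10:23 PM − 1:00 = 9:23 PM on Dec 16.
+11 hours and 54 minutes → arrive 9:17 AM UTC on Dec 17.
Flight 1 lands earlier by 11 hours 57 minutes.

the first, by 11 hours 57 minutes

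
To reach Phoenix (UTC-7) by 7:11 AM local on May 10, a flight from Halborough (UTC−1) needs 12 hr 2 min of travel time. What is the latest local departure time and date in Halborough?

Target arrival in UTC: 7:11 AM + 7:00 = 2:11 PM on May 10.
Subtract 12 hours 2 minutes → departure 2:09 AM UTC on May 10.
Halborough is UTC−1:00: 2:09 AM − 1:00 = 1:09 AM on May 10.

1:09 AM on May 10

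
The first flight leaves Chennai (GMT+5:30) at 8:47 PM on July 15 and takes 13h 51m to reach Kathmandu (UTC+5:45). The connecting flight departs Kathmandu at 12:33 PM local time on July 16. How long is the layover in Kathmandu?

1 hour 40 minutes

Convert departure to UTC: 8:47 PM − 5:30 = 3:17 PM UTC on Jul 15.
Add 13 hours 51 minutes flight time → 5:08 AM UTC (Jul 16).
Kathmandu is UTC+5:45, so local arrival = 5:08 AM + 5:45 = 10:53 AM on Jul 16.
Layover = 12:33 PM − 10:53 AM = 1 hour 40 minutes.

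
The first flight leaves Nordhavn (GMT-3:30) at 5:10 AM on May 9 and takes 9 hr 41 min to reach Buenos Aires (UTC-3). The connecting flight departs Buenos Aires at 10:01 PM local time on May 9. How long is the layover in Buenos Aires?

Convert departure to UTC: 5:10 AM + 3:30 = 8:40 AM UTC on May 9.
Add 9 hours and 41 minutes flight time → 6:21 PM UTC.
Buenos Aires is UTC−3:00, so local arrival = 6:21 PM − 3:00 = 3:21 PM on May 9.
Layover = 10:01 PM − 3:21 PM = 6 hours 40 minutes.

6 hours 40 minutes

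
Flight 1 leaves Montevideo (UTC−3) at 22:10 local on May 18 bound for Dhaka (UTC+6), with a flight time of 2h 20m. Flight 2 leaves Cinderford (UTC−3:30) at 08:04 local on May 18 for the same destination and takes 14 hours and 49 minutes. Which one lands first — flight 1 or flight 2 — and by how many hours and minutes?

Flight 1 in UTC: 22:10 + 3:00 = 01:10 on May 19.
+2 hours 20 minutes → arrive 03:30 UTC on May 19.
Flight 2 in UTC: 08:04 + 3:30 = 11:34 on May 18.
+14 hours 49 minutes → arrive 02:23 UTC on May 19.
Flight 2 lands earlier by 1 hour 7 minutes.

the second, by 1 hour 7 minutes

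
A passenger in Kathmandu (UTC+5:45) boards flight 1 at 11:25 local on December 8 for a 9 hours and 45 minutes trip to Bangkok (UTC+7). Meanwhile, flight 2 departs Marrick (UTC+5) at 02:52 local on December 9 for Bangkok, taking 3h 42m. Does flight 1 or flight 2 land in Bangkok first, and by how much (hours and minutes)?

Flight 1 in UTC: 11:25 − 5:45 = 05:40 on Dec 8.
+9 hours and 45 minutes → arrive 15:25 UTC on Dec 8.
Flight 2 in UTC: 02:52 − 5:00 = 21:52 on Dec 8.
+3 hours and 42 minutes → arrive 01:34 UTC on Dec 9.
Flight 1 lands earlier by 10 hours 9 minutes.

the first, by 10 hours 9 minutes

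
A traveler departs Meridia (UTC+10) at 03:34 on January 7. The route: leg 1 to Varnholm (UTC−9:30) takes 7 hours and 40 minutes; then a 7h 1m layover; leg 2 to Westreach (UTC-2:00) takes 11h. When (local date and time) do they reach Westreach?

17:15 on January 7

Convert departure to UTC: 03:34 − 10:00 = 17:34 UTC on Jan 6.
Add 7 hours and 40 minutes leg 1 → 01:14 UTC (Jan 7).
Add 7 hours and 1 minute layover in Varnholm → 08:15 UTC.
Add 11 hours leg 2 → 19:15 UTC.
Westreach is UTC−2:00, so local arrival = 19:15 − 2:00 = 17:15 on Jan 7.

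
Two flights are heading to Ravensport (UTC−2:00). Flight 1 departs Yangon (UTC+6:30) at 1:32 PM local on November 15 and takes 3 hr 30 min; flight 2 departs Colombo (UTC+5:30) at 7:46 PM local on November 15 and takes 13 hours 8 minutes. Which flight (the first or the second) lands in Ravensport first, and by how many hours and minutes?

Flight 1 in UTC: 1:32 PM − 6:30 = 7:02 AM on Nov 15.
+3 hours 30 minutes → arrive 10:32 AM UTC on Nov 15.
Flight 2 in UTC: 7:46 PM − 5:30 = 2:16 PM on Nov 15.
+13 hours 8 minutes → arrive 3:24 AM UTC on Nov 16.
Flight 1 lands earlier by 16 hours 52 minutes.

the first, by 16 hours 52 minutes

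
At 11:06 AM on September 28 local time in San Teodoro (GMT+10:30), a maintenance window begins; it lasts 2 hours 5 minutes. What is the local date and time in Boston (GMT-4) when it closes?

Convert start to UTC: 11:06 AM − 10:30 = 12:36 AM UTC on Sep 28.
Add 2 hours 5 minutes duration → 2:41 AM UTC.
Boston is UTC−4:00, so local end time = 2:41 AM − 4:00 = 10:41 PM on Sep 27.

10:41 PM on September 27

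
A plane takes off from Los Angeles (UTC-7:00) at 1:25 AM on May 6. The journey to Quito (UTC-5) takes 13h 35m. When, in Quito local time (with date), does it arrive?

Convert departure to UTC: 1:25 AM + 7:00 = 8:25 AM UTC on May 6.
Add 13 hours 35 minutes travel time → 10:00 PM UTC.
Quito is UTC−5:00, so local arrival = 10:00 PM − 5:00 = 5:00 PM on May 6.

5:00 PM on May 6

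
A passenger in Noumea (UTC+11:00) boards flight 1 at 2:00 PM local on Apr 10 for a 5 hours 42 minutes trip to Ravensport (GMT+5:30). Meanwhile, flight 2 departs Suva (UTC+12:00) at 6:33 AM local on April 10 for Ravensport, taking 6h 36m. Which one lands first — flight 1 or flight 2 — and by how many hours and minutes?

the second, by 7 hours 33 minutes

Flight 1 in UTC: 2:00 PM − 11:00 = 3:00 AM on Apr 10.
+5 hours and 42 minutes → arrive 8:42 AM UTC on Apr 10.
Flight 2 in UTC: 6:33 AM − 12:00 = 6:33 PM on Apr 9.
+6 hours and 36 minutes → arrive 1:09 AM UTC on Apr 10.
Flight 2 lands earlier by 7 hours 33 minutes.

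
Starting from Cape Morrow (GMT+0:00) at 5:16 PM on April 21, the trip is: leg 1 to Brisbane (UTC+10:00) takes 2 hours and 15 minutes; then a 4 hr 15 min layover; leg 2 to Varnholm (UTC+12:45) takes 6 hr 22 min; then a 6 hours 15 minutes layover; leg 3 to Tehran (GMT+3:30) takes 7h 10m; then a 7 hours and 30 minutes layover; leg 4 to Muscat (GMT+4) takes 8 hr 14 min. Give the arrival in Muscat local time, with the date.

3:17 PM on April 23

Cape Morrow is at UTC+0, so departure is already 5:16 PM UTC on Apr 21.
Add 2 hours 15 minutes leg 1 → 7:31 PM UTC.
Add 4 hours 15 minutes layover in Brisbane → 11:46 PM UTC.
Add 6 hours 22 minutes leg 2 → 6:08 AM UTC (Apr 22).
Add 6 hours 15 minutes layover in Varnholm → 12:23 PM UTC.
Add 7 hours and 10 minutes leg 3 → 7:33 PM UTC.
Add 7 hours 30 minutes layover in Tehran → 3:03 AM UTC (Apr 23).
Add 8 hours 14 minutes leg 4 → 11:17 AM UTC.
Muscat is UTC+4:00, so local arrival = 11:17 AM + 4:00 = 3:17 PM on Apr 23.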